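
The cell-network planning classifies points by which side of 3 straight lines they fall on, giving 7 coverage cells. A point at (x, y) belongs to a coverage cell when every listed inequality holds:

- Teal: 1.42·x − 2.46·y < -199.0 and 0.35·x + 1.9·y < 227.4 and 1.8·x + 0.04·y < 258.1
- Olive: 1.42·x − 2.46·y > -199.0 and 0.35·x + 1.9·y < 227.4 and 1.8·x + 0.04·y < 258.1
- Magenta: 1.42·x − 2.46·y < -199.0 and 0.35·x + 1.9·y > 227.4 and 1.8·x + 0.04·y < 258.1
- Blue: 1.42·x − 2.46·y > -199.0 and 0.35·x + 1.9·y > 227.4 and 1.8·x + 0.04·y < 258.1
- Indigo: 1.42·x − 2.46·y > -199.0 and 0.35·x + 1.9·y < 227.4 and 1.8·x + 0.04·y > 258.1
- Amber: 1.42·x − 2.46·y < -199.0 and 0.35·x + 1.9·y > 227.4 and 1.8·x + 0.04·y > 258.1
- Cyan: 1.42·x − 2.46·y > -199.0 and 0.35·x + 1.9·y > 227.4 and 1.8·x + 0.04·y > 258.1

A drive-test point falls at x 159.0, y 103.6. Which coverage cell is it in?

1.42·159.0 − 2.46·103.6 = -29.076, which is > -199.0
0.35·159.0 + 1.9·103.6 = 252.490, which is > 227.4
1.8·159.0 + 0.04·103.6 = 290.344, which is > 258.1
This sign pattern matches Cyan.

Cyan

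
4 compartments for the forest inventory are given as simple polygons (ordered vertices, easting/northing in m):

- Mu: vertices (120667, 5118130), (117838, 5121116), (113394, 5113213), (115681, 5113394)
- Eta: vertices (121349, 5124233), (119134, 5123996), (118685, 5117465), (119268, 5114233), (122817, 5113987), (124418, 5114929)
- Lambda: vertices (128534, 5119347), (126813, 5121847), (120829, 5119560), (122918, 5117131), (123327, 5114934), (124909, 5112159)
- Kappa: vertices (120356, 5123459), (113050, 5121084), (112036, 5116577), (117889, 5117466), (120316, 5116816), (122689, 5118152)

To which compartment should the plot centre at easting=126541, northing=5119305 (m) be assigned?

Lambda

Cast a ray rightward from (126541, 5119305). For each polygon, the edges (by vertex number in listed order) whose endpoints lie on opposite sides of northing = 5119305, where each meets that height, and whether that is right or left of the point:
Mu: 1–2 at easting≈119553.8 (left), 2–3 at easting≈116819.6 (left) → 0 crossings.
Eta: 2–3 at easting≈118811.5 (left), 6–1 at easting≈122974.5 (left) → 0 crossings.
Lambda: 3–4 at easting≈121048.3 (left), 6–1 at easting≈128512.8 (right) → 1 crossing.
Kappa: 2–3 at easting≈112649.8 (left), 6–1 at easting≈122182.1 (left) → 0 crossings.
Only Lambda has an odd count, so the point is inside Lambda.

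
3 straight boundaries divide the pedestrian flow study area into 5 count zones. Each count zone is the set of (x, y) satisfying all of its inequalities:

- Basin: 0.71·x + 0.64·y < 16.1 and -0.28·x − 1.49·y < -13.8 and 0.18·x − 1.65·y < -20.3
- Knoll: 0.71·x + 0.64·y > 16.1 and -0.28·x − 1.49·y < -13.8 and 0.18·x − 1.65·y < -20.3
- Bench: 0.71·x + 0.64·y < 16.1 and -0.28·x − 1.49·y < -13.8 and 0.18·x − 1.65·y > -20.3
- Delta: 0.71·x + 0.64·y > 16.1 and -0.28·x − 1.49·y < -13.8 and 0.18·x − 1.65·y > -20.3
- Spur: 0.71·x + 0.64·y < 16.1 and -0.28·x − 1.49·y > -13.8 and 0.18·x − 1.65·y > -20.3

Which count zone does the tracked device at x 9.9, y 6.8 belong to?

Spur

0.71·9.9 + 0.64·6.8 = 11.381, which is < 16.1
-0.28·9.9 − 1.49·6.8 = -12.904, which is > -13.8
0.18·9.9 − 1.65·6.8 = -9.438, which is > -20.3
This sign pattern matches Spur.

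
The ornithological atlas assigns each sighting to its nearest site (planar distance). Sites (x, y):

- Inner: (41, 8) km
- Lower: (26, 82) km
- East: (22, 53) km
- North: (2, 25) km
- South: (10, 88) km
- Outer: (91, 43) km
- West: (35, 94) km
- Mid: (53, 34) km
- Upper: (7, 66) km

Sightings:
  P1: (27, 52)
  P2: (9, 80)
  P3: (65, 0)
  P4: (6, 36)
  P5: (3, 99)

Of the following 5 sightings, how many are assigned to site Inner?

P1 → East
P2 → South
P3 → Inner
P4 → North
P5 → South
1 of the 5 goes to Inner.

1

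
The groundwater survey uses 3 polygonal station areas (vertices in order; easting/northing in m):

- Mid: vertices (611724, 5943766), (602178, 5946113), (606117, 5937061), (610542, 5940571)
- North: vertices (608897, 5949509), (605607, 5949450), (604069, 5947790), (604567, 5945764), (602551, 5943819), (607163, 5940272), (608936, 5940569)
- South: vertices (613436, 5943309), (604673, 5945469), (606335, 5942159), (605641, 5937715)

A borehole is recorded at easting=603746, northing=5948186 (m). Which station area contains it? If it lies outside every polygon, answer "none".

Cast a ray rightward from (603746, 5948186). For each polygon, the edges (by vertex number in listed order) whose endpoints lie on opposite sides of northing = 5948186, where each meets that height, and whether that is right or left of the point:
Mid: no edge straddles that height → 0 crossings.
North: 2–3 at easting≈604435.9 (right), 7–1 at easting≈608902.8 (right) → 2 crossings.
South: no edge straddles that height → 0 crossings.
All counts are even, so the point lies outside every listed polygon.

none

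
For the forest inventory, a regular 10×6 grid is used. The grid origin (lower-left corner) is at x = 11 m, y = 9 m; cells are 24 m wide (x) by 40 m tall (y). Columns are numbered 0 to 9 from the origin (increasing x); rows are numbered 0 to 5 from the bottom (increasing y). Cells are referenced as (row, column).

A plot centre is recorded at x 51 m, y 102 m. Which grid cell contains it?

(2, 1)

Column index: ⌊(51 − 11) / 24⌋ = ⌊1.667⌋ = 1
Row offset from origin: ⌊(102 − 9) / 40⌋ = ⌊2.325⌋ = 2 → row 2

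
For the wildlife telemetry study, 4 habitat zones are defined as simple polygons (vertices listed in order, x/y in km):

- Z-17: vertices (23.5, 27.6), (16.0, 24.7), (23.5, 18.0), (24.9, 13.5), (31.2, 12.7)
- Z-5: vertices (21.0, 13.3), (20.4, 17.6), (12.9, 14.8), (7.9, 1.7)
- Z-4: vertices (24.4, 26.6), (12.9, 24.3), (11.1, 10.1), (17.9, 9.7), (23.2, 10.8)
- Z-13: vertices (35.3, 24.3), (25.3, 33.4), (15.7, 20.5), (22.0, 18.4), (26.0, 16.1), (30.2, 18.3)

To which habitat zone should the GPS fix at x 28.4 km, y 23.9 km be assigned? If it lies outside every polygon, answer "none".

Cast a ray rightward from (28.4, 23.9). For each polygon, the edges (by vertex number in listed order) whose endpoints lie on opposite sides of y = 23.9, where each meets that height, and whether that is right or left of the point:
Z-17: 2–3 at x≈16.90 (left), 5–1 at x≈25.41 (left) → 0 crossings.
Z-5: no edge straddles that height → 0 crossings.
Z-4: 2–3 at x≈12.85 (left), 5–1 at x≈24.19 (left) → 0 crossings.
Z-13: 2–3 at x≈18.23 (left), 6–1 at x≈34.96 (right) → 1 crossing.
Only Z-13 has an odd count, so the point is inside Z-13.

Z-13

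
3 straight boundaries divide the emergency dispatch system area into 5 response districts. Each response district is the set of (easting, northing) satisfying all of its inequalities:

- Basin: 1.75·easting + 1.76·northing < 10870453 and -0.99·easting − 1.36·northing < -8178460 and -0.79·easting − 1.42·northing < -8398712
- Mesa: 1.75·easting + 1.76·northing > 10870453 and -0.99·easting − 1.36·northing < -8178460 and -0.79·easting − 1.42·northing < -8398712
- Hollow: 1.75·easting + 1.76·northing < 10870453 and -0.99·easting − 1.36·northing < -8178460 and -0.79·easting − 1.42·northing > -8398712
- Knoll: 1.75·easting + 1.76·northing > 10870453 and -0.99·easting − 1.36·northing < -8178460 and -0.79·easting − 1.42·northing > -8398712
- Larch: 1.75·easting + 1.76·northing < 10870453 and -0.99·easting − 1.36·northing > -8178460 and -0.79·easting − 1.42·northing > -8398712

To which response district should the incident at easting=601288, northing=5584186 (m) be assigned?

1.75·601288 + 1.76·5584186 = 10880421.360, which is > 10870453
-0.99·601288 − 1.36·5584186 = -8189768.080, which is < -8178460
-0.79·601288 − 1.42·5584186 = -8404561.640, which is < -8398712
This sign pattern matches Mesa.

Mesa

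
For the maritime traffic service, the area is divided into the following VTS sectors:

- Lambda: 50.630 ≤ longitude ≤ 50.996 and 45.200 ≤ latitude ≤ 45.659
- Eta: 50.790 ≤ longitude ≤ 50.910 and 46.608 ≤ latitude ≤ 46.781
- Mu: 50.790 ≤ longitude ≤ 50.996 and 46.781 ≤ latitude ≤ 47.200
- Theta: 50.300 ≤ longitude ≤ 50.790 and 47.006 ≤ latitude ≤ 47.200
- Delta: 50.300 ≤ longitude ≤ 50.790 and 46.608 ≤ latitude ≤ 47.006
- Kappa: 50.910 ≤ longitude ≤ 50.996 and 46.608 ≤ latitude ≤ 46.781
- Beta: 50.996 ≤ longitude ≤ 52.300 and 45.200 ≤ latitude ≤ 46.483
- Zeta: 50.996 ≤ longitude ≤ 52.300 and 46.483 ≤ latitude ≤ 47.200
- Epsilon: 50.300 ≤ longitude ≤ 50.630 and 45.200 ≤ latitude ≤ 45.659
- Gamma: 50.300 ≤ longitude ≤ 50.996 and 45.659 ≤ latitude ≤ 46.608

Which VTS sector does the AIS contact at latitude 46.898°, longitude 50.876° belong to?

The point has longitude = 50.876 and latitude = 46.898.
Only Mu satisfies 50.790 ≤ longitude ≤ 50.996 and 46.781 ≤ latitude ≤ 47.200.

Mu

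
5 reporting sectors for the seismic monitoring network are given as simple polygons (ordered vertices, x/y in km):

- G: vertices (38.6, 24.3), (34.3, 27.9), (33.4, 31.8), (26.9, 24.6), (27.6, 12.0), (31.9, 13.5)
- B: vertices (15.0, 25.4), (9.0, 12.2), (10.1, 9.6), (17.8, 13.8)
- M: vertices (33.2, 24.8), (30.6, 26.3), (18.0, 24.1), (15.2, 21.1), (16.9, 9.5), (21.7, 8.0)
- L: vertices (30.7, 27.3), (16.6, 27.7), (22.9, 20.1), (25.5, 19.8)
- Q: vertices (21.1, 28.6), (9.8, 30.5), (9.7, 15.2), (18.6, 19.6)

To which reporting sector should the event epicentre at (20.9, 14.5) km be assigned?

M

Cast a ray rightward from (20.9, 14.5). For each polygon, the edges (by vertex number in listed order) whose endpoints lie on opposite sides of y = 14.5, where each meets that height, and whether that is right or left of the point:
G: 4–5 at x≈27.46 (right), 6–1 at x≈32.52 (right) → 2 crossings.
B: 1–2 at x≈10.05 (left), 4–1 at x≈17.63 (left) → 0 crossings.
M: 4–5 at x≈16.17 (left), 6–1 at x≈26.15 (right) → 1 crossing.
L: no edge straddles that height → 0 crossings.
Q: no edge straddles that height → 0 crossings.
Only M has an odd count, so the point is inside M.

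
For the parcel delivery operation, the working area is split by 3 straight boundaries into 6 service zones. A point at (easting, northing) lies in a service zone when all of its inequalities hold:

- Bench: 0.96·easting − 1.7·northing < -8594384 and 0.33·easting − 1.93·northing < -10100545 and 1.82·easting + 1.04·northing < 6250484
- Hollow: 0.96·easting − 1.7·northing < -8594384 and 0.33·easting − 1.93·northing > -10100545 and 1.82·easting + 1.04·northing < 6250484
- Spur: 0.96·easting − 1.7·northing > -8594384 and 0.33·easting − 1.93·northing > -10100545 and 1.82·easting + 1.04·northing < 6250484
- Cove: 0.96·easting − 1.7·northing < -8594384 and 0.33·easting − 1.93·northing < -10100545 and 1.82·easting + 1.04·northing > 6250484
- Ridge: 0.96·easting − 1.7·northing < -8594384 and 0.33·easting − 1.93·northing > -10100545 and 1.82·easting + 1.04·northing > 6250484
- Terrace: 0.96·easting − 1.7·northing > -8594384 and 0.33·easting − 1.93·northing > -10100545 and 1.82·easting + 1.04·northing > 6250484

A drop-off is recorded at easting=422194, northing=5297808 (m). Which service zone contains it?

0.96·422194 − 1.7·5297808 = -8600967.360, which is < -8594384
0.33·422194 − 1.93·5297808 = -10085445.420, which is > -10100545
1.82·422194 + 1.04·5297808 = 6278113.400, which is > 6250484
This sign pattern matches Ridge.

Ridge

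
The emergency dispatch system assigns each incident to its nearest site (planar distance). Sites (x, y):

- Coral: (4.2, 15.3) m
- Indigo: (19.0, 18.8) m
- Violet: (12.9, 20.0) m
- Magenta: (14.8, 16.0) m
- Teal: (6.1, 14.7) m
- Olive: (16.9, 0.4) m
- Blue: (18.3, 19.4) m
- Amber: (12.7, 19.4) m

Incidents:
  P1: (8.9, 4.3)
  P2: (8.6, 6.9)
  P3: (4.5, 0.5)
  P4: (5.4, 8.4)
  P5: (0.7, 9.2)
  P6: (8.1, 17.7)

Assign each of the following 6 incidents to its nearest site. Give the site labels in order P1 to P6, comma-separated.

P1 → Olive (d²=79.21)
P2 → Teal (d²=67.09)
P3 → Olive (d²=153.77)
P4 → Teal (d²=40.18)
P5 → Coral (d²=49.46)
P6 → Teal (d²=13.00)

Olive, Teal, Olive, Teal, Coral, Teal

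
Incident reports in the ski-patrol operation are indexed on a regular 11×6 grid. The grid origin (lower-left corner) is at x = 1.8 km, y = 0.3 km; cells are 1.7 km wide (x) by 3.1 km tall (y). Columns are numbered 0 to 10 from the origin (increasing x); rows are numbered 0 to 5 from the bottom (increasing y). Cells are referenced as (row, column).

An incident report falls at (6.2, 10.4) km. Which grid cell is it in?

(3, 2)

Column index: ⌊(6.2 − 1.8) / 1.7⌋ = ⌊2.588⌋ = 2
Row offset from origin: ⌊(10.4 − 0.3) / 3.1⌋ = ⌊3.258⌋ = 3 → row 3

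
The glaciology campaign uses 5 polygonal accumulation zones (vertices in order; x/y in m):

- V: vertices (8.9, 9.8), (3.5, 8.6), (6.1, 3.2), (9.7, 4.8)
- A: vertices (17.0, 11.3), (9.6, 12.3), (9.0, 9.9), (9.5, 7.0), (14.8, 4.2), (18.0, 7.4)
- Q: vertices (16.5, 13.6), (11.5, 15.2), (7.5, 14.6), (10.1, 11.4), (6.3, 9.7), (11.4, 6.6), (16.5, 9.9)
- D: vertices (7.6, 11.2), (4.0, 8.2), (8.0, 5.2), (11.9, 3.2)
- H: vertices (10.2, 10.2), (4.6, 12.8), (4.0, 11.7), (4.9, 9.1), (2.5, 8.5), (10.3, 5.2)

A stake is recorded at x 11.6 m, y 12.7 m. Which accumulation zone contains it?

Cast a ray rightward from (11.6, 12.7). For each polygon, the edges (by vertex number in listed order) whose endpoints lie on opposite sides of y = 12.7, where each meets that height, and whether that is right or left of the point:
V: no edge straddles that height → 0 crossings.
A: no edge straddles that height → 0 crossings.
Q: 3–4 at x≈9.04 (left), 7–1 at x≈16.50 (right) → 1 crossing.
D: no edge straddles that height → 0 crossings.
H: 1–2 at x≈4.82 (left), 2–3 at x≈4.55 (left) → 0 crossings.
Only Q has an odd count, so the point is inside Q.

Q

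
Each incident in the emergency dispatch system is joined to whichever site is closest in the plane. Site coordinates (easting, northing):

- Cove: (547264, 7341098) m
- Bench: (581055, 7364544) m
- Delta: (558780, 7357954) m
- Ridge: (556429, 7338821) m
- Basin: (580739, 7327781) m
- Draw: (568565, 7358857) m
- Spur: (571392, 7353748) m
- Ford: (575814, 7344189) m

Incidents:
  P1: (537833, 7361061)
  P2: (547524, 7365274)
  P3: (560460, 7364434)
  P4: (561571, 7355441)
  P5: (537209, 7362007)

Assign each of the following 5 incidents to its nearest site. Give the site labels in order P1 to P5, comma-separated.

Delta, Delta, Delta, Delta, Delta

P1 → Delta (d²=448430258.00)
P2 → Delta (d²=180279936.00)
P3 → Delta (d²=44812800.00)
P4 → Delta (d²=14104850.00)
P5 → Delta (d²=481734850.00)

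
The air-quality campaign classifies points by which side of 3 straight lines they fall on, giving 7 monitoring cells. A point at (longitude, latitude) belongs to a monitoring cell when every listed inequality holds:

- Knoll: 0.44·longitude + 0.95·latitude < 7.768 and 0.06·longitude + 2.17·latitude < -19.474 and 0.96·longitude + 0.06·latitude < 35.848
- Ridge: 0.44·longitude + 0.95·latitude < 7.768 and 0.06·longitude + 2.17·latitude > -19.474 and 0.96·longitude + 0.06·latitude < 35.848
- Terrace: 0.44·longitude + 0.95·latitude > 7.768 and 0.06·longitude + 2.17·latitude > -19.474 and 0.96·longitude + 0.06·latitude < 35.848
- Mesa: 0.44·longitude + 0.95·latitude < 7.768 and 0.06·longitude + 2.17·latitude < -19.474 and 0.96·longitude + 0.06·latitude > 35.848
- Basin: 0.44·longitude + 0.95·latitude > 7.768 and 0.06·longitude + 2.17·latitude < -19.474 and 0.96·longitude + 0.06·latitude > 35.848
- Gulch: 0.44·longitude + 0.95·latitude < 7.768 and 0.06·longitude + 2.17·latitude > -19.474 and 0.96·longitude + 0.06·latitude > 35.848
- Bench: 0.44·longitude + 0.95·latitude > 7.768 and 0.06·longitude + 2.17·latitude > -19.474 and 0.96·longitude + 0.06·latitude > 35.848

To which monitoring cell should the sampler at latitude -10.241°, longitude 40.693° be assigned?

Basin

0.44·40.693 + 0.95·-10.241 = 8.176, which is > 7.768
0.06·40.693 + 2.17·-10.241 = -19.781, which is < -19.474
0.96·40.693 + 0.06·-10.241 = 38.451, which is > 35.848
This sign pattern matches Basin.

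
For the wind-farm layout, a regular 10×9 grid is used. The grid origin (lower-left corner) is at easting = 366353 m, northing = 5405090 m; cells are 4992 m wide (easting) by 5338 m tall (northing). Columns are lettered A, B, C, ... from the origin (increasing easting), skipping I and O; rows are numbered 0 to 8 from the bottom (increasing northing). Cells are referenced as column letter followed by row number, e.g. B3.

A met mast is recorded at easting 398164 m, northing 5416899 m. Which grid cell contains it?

Column index: ⌊(398164 − 366353) / 4992⌋ = ⌊6.372⌋ = 6 → column G
Row offset from origin: ⌊(5416899 − 5405090) / 5338⌋ = ⌊2.212⌋ = 2 → row 2

G2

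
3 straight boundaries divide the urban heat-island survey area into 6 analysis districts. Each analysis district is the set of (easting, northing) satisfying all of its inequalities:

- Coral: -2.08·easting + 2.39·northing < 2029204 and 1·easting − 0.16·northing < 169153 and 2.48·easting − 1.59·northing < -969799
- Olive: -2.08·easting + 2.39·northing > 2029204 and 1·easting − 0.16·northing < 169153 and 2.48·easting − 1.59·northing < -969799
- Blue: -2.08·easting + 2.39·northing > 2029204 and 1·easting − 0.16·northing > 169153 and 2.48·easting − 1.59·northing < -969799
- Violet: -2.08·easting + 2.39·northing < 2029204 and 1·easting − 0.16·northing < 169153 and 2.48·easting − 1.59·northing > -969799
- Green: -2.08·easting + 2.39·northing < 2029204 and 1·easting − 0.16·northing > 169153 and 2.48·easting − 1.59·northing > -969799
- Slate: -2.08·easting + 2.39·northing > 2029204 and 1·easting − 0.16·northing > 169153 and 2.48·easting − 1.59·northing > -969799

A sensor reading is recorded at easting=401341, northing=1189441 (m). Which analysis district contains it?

Green

-2.08·401341 + 2.39·1189441 = 2007974.710, which is < 2029204
1·401341 − 0.16·1189441 = 211030.440, which is > 169153
2.48·401341 − 1.59·1189441 = -895885.510, which is > -969799
This sign pattern matches Green.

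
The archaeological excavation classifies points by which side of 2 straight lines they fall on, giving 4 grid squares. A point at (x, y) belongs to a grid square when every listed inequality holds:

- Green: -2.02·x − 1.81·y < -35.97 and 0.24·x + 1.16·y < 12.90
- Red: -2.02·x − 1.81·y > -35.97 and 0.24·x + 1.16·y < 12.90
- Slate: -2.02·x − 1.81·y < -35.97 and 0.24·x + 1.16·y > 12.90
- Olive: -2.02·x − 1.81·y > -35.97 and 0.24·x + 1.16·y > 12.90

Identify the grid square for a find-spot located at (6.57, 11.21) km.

Olive

-2.02·6.57 − 1.81·11.21 = -33.562, which is > -35.97
0.24·6.57 + 1.16·11.21 = 14.580, which is > 12.90
This sign pattern matches Olive.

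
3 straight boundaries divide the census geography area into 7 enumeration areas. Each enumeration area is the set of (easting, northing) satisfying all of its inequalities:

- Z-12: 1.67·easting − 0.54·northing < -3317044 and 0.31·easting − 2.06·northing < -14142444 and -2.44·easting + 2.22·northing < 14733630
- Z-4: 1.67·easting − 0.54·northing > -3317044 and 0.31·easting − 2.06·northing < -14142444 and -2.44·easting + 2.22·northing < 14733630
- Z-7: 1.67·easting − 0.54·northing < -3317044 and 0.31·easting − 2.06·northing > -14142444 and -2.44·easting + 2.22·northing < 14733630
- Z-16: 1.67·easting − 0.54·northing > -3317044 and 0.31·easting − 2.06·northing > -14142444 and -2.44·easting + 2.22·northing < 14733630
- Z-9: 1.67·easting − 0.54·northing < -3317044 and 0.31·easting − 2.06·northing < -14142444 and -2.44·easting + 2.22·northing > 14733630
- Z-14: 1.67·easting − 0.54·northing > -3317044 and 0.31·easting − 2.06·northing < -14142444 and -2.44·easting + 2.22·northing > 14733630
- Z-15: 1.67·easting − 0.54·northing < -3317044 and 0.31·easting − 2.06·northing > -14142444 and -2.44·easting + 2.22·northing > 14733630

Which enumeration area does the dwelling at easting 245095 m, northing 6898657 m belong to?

1.67·245095 − 0.54·6898657 = -3315966.130, which is > -3317044
0.31·245095 − 2.06·6898657 = -14135253.970, which is > -14142444
-2.44·245095 + 2.22·6898657 = 14716986.740, which is < 14733630
This sign pattern matches Z-16.

Z-16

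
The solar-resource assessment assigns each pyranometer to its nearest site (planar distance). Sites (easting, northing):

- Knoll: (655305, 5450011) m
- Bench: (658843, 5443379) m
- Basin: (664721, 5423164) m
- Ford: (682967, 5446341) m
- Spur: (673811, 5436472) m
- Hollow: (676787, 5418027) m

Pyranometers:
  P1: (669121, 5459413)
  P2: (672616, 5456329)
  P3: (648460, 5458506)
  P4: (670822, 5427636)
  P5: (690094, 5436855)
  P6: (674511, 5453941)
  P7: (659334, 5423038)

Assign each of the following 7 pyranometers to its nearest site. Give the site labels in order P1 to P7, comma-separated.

P1 → Knoll (d²=279279460.00)
P2 → Ford (d²=206903345.00)
P3 → Knoll (d²=119019050.00)
P4 → Basin (d²=57220985.00)
P5 → Ford (d²=140778325.00)
P6 → Ford (d²=129263936.00)
P7 → Basin (d²=29035645.00)

Knoll, Ford, Knoll, Basin, Ford, Ford, Basin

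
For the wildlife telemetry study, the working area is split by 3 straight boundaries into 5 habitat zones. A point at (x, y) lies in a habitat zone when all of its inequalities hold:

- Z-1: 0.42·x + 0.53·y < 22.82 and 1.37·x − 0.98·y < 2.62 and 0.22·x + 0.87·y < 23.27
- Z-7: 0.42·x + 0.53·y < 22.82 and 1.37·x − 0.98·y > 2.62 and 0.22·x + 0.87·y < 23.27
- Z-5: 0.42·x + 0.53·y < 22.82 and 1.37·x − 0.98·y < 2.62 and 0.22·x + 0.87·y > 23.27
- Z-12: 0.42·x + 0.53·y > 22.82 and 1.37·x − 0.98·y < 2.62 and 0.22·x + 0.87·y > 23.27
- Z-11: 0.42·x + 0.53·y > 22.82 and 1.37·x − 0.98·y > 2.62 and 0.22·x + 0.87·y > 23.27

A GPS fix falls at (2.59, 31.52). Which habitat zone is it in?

Z-5

0.42·2.59 + 0.53·31.52 = 17.793, which is < 22.82
1.37·2.59 − 0.98·31.52 = -27.341, which is < 2.62
0.22·2.59 + 0.87·31.52 = 27.992, which is > 23.27
This sign pattern matches Z-5.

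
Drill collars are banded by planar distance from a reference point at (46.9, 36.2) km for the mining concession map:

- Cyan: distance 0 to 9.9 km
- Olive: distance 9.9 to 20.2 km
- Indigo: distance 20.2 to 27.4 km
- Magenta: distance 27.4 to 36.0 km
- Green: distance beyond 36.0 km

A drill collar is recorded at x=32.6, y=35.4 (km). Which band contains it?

Distance = √((32.6−46.9)² + (35.4−36.2)²) = √(204.490 + 0.640) = 14.322 km.
9.9 ≤ 14.322 < 20.2 → Olive.

Olive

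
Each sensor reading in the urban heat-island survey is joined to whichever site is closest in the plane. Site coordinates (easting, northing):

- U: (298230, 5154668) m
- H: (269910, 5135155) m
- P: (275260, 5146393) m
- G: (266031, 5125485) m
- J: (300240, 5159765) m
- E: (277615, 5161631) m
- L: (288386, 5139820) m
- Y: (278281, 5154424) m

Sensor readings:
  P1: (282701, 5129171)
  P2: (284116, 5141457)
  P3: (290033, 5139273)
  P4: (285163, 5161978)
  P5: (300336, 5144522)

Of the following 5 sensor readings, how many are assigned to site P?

0

P1 → L
P2 → L
P3 → L
P4 → E
P5 → U
0 of the 5 go to P.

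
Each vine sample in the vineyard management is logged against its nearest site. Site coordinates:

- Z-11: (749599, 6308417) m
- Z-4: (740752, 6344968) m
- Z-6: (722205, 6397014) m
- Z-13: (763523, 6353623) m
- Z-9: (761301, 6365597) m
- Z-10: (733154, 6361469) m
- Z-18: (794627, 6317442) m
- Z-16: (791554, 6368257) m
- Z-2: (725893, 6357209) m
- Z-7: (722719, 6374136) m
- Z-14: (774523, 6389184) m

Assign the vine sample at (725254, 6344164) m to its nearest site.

Z-2

Squared distances to each site:
Z-11: 1870527034.000; Z-4: 240834420.000; Z-6: 2802418901.000; Z-13: 1553989042.000; Z-9: 1758759698.000; Z-10: 361873025.000; Z-18: 5526678413.000; Z-16: 4976162649.000; Z-2: 170580346.000; Z-7: 904747009.000; Z-14: 4454234761.000.
Minimum at Z-2.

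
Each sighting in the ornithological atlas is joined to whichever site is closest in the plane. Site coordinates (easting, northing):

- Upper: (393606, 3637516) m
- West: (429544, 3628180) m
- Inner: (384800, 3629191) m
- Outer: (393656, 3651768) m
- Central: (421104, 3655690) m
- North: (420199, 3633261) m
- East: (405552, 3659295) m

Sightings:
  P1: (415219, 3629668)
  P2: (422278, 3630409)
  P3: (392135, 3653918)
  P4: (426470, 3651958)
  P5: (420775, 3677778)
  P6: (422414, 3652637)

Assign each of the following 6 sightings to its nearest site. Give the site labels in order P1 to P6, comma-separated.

P1 → North (d²=37710049.00)
P2 → North (d²=12456145.00)
P3 → Outer (d²=6935941.00)
P4 → Central (d²=42721780.00)
P5 → Central (d²=487987985.00)
P6 → Central (d²=11036909.00)

North, North, Outer, Central, Central, Central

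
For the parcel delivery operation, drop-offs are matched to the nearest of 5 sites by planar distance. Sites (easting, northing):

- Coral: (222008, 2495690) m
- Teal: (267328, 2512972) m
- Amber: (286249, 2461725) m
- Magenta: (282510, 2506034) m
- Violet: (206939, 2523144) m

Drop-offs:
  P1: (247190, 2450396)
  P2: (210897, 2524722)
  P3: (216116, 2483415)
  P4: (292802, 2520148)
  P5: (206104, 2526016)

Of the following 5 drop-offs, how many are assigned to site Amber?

1

P1 → Amber
P2 → Violet
P3 → Coral
P4 → Magenta
P5 → Violet
1 of the 5 goes to Amber.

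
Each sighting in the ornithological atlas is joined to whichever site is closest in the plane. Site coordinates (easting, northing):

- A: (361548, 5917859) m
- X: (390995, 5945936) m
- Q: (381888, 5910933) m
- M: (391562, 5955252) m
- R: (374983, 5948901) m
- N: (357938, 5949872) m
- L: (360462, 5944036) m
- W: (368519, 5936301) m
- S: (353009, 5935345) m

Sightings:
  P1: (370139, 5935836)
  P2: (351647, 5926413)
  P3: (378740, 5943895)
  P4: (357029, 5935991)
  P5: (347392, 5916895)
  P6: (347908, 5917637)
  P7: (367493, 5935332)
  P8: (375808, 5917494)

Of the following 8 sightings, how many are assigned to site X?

0

P1 → W
P2 → S
P3 → R
P4 → S
P5 → A
P6 → A
P7 → W
P8 → Q
0 of the 8 go to X.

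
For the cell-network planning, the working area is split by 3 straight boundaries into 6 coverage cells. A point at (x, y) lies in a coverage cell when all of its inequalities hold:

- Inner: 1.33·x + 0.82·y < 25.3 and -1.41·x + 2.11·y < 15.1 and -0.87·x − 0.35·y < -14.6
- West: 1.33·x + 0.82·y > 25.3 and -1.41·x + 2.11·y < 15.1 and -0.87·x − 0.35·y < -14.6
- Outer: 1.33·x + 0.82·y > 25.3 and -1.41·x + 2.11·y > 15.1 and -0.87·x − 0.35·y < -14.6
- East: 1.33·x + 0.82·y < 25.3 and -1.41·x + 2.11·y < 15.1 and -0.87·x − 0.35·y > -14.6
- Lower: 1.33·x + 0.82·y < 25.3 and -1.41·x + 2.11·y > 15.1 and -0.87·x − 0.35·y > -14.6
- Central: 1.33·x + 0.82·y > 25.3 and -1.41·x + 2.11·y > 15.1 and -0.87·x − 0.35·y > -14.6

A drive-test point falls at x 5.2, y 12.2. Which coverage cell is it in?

Lower

1.33·5.2 + 0.82·12.2 = 16.920, which is < 25.3
-1.41·5.2 + 2.11·12.2 = 18.410, which is > 15.1
-0.87·5.2 − 0.35·12.2 = -8.794, which is > -14.6
This sign pattern matches Lower.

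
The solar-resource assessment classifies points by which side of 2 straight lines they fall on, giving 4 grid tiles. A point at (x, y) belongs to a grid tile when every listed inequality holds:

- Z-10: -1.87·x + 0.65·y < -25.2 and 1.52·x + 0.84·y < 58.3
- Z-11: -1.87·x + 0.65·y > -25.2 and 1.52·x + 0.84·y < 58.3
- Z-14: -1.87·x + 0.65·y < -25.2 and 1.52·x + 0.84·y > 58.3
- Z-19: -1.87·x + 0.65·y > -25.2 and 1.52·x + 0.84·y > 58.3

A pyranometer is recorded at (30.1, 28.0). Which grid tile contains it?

-1.87·30.1 + 0.65·28.0 = -38.087, which is < -25.2
1.52·30.1 + 0.84·28.0 = 69.272, which is > 58.3
This sign pattern matches Z-14.

Z-14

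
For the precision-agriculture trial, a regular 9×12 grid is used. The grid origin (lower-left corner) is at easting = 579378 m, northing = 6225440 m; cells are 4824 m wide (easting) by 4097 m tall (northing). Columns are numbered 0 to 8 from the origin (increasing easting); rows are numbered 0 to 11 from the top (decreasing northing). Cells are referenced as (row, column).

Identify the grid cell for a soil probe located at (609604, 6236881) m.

(9, 6)

Column index: ⌊(609604 − 579378) / 4824⌋ = ⌊6.266⌋ = 6
Row offset from origin: ⌊(6236881 − 6225440) / 4097⌋ = ⌊2.793⌋ = 2 → row 9 (counted from top)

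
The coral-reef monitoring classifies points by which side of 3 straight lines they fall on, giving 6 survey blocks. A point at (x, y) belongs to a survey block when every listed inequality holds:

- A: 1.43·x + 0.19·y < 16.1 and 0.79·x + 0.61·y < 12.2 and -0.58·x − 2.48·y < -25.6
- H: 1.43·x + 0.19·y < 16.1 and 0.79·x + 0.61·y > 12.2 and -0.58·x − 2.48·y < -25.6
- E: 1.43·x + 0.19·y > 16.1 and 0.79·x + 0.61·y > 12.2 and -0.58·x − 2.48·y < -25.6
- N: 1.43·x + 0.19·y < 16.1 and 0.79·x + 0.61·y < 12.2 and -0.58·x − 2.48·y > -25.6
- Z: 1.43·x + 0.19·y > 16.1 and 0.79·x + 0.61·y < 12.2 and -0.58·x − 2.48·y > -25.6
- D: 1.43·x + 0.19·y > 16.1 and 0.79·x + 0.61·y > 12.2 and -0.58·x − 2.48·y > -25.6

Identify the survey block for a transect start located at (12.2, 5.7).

1.43·12.2 + 0.19·5.7 = 18.529, which is > 16.1
0.79·12.2 + 0.61·5.7 = 13.115, which is > 12.2
-0.58·12.2 − 2.48·5.7 = -21.212, which is > -25.6
This sign pattern matches D.

D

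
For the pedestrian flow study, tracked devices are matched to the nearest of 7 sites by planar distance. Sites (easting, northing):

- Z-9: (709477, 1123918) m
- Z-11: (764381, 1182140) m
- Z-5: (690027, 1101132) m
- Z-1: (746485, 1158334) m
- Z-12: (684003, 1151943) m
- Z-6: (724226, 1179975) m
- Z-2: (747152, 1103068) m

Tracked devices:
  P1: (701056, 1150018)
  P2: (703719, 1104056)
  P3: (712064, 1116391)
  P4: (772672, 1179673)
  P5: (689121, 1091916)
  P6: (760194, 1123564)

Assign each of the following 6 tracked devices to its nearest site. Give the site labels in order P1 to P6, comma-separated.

Z-12, Z-5, Z-9, Z-11, Z-5, Z-2

P1 → Z-12 (d²=294510434.00)
P2 → Z-5 (d²=196020640.00)
P3 → Z-9 (d²=63348298.00)
P4 → Z-11 (d²=74826770.00)
P5 → Z-5 (d²=85755492.00)
P6 → Z-2 (d²=590179780.00)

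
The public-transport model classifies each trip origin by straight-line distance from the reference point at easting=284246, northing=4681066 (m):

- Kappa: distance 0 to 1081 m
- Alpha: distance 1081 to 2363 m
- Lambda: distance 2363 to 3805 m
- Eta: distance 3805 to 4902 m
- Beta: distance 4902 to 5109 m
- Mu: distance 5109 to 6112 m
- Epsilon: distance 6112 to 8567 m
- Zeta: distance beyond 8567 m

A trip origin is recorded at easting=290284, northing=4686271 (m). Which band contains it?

Distance = √((290284−284246)² + (4686271−4681066)²) = √(36457444.000 + 27092025.000) = 7971.792 m.
6112 ≤ 7971.792 < 8567 → Epsilon.

Epsilon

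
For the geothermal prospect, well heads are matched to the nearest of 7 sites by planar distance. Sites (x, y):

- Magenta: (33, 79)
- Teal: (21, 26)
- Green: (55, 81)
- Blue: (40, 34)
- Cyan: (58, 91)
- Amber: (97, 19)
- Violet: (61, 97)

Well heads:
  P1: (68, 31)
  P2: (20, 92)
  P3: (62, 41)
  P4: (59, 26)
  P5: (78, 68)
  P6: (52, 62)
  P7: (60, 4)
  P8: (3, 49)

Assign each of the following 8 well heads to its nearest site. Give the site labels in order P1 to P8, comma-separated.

P1 → Blue (d²=793.00)
P2 → Magenta (d²=338.00)
P3 → Blue (d²=533.00)
P4 → Blue (d²=425.00)
P5 → Green (d²=698.00)
P6 → Green (d²=370.00)
P7 → Blue (d²=1300.00)
P8 → Teal (d²=853.00)

Blue, Magenta, Blue, Blue, Green, Green, Blue, Teal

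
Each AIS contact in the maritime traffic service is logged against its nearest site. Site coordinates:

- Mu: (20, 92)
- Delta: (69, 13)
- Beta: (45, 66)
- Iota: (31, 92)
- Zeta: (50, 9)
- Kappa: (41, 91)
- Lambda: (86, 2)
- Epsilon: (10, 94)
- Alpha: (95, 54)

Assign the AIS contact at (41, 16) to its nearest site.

Zeta

Squared distances to each site:
Mu: 6217.000; Delta: 793.000; Beta: 2516.000; Iota: 5876.000; Zeta: 130.000; Kappa: 5625.000; Lambda: 2221.000; Epsilon: 7045.000; Alpha: 4360.000.
Minimum at Zeta.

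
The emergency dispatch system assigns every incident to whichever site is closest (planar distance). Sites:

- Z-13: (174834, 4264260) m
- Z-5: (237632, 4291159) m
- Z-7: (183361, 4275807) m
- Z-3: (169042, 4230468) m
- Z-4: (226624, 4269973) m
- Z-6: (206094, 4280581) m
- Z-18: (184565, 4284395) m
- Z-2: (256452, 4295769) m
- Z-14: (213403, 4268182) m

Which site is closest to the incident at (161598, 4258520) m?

Z-13

Squared distances to each site:
Z-13: 208139296.000; Z-5: 6846473477.000; Z-7: 772468538.000; Z-3: 842327840.000; Z-4: 4359551885.000; Z-6: 2466581737.000; Z-18: 1196998714.000; Z-2: 10384769317.000; Z-14: 2777112269.000.
Minimum at Z-13.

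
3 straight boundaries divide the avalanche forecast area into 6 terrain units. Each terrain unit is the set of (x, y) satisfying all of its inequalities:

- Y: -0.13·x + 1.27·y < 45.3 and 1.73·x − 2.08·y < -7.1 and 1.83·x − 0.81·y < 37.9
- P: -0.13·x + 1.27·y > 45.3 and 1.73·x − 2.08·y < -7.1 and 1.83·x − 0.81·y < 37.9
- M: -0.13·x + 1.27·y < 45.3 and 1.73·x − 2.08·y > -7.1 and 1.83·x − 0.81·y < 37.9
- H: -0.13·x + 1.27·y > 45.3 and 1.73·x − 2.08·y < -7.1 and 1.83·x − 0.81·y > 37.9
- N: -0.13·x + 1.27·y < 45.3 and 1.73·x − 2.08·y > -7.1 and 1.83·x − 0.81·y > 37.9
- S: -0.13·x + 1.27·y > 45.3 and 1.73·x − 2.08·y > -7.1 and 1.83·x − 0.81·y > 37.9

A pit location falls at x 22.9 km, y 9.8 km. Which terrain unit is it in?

-0.13·22.9 + 1.27·9.8 = 9.469, which is < 45.3
1.73·22.9 − 2.08·9.8 = 19.233, which is > -7.1
1.83·22.9 − 0.81·9.8 = 33.969, which is < 37.9
This sign pattern matches M.

M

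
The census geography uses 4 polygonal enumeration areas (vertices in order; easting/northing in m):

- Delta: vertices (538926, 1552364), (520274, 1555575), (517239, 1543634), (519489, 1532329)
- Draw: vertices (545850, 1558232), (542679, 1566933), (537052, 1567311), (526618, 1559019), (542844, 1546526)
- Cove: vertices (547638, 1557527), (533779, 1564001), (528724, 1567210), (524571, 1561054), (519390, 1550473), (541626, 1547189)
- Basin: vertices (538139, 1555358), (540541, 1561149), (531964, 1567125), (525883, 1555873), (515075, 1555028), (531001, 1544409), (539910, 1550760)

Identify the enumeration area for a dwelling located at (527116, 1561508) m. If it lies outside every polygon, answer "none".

Cast a ray rightward from (527116, 1561508). For each polygon, the edges (by vertex number in listed order) whose endpoints lie on opposite sides of northing = 1561508, where each meets that height, and whether that is right or left of the point:
Delta: no edge straddles that height → 0 crossings.
Draw: 1–2 at easting≈544656.1 (right), 3–4 at easting≈529750.0 (right) → 2 crossings.
Cove: 1–2 at easting≈539115.8 (right), 3–4 at easting≈524877.3 (left) → 1 crossing.
Basin: 2–3 at easting≈540025.7 (right), 3–4 at easting≈528928.4 (right) → 2 crossings.
Only Cove has an odd count, so the point is inside Cove.

Cove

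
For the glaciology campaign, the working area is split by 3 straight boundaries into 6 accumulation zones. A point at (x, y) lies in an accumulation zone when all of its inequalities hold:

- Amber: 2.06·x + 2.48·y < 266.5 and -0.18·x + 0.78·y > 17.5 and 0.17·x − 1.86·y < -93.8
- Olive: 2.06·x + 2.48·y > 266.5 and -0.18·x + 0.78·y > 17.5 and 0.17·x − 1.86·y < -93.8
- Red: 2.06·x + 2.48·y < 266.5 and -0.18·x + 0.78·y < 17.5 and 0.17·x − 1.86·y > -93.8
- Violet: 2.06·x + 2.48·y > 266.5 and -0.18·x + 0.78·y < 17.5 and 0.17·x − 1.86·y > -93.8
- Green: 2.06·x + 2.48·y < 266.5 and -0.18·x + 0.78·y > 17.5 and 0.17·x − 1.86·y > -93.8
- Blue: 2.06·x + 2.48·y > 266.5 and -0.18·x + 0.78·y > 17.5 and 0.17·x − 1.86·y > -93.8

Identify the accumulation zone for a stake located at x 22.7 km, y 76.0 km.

Amber

2.06·22.7 + 2.48·76.0 = 235.242, which is < 266.5
-0.18·22.7 + 0.78·76.0 = 55.194, which is > 17.5
0.17·22.7 − 1.86·76.0 = -137.501, which is < -93.8
This sign pattern matches Amber.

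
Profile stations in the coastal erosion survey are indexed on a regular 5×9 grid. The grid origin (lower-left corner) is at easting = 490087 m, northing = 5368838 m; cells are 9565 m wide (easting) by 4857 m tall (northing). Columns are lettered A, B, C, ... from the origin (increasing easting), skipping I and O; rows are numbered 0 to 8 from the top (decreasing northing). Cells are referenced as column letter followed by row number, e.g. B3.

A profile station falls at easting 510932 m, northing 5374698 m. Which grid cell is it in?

C7

Column index: ⌊(510932 − 490087) / 9565⌋ = ⌊2.179⌋ = 2 → column C
Row offset from origin: ⌊(5374698 − 5368838) / 4857⌋ = ⌊1.207⌋ = 1 → row 7 (counted from top)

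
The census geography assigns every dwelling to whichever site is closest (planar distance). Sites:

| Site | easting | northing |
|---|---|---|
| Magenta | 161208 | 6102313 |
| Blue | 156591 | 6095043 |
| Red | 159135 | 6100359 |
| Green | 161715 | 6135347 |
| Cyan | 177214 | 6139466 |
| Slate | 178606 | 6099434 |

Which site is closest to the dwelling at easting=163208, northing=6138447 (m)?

Green

Squared distances to each site:
Magenta: 1309665956.000; Blue: 1927691905.000; Red: 1467285073.000; Green: 11839049.000; Cyan: 197206397.000; Slate: 1759112573.000.
Minimum at Green.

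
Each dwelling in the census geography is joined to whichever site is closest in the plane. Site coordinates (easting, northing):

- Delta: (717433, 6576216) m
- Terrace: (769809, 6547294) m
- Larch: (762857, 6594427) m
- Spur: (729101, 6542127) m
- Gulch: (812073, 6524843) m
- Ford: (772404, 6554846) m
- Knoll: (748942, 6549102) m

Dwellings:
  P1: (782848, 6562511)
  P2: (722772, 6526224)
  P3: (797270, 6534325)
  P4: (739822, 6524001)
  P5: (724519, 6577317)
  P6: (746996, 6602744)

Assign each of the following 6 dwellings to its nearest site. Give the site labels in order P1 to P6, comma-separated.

P1 → Ford (d²=167829361.00)
P2 → Spur (d²=292961650.00)
P3 → Gulch (d²=309037133.00)
P4 → Spur (d²=443491717.00)
P5 → Delta (d²=51423597.00)
P6 → Larch (d²=320743810.00)

Ford, Spur, Gulch, Spur, Delta, Larch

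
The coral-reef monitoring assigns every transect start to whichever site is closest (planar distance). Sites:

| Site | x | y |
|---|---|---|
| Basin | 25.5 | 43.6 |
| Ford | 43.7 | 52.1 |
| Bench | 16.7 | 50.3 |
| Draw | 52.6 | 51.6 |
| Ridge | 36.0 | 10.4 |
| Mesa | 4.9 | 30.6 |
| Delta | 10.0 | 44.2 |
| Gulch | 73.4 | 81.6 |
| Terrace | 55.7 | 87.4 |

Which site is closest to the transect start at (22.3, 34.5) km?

Squared distances to each site:
Basin: 93.050; Ford: 767.720; Bench: 281.000; Draw: 1210.500; Ridge: 768.500; Mesa: 317.970; Delta: 245.380; Gulch: 4829.620; Terrace: 3913.970.
Minimum at Basin.

Basin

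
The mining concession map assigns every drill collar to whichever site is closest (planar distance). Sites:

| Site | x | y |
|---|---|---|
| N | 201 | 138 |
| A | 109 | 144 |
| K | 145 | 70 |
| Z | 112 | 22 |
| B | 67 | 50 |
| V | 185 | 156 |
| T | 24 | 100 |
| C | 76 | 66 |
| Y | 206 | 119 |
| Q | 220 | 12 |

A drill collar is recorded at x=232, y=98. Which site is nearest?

Y

Squared distances to each site:
N: 2561.000; A: 17245.000; K: 8353.000; Z: 20176.000; B: 29529.000; V: 5573.000; T: 43268.000; C: 25360.000; Y: 1117.000; Q: 7540.000.
Minimum at Y.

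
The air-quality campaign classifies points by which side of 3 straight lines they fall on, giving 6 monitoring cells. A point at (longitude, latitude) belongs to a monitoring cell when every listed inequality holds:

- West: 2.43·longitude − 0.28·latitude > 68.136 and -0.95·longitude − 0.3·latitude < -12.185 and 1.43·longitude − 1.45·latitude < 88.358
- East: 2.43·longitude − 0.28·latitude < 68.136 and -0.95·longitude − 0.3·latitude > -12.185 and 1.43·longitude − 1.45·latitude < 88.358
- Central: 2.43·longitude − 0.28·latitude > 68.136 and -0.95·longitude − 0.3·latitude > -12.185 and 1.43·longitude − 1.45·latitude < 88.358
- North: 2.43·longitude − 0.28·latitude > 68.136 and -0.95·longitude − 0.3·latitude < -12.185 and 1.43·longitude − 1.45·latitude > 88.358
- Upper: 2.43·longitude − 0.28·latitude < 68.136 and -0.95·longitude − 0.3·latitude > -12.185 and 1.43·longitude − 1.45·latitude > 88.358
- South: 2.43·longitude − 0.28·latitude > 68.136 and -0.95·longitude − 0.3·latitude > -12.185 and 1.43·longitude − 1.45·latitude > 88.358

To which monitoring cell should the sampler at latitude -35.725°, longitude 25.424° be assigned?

West

2.43·25.424 − 0.28·-35.725 = 71.783, which is > 68.136
-0.95·25.424 − 0.3·-35.725 = -13.435, which is < -12.185
1.43·25.424 − 1.45·-35.725 = 88.158, which is < 88.358
This sign pattern matches West.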